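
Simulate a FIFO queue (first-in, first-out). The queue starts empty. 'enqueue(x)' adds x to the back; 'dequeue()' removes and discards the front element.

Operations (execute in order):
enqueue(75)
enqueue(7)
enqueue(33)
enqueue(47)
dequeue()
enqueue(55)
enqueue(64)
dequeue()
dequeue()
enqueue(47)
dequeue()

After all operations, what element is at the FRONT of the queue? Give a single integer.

enqueue(75): queue = [75]
enqueue(7): queue = [75, 7]
enqueue(33): queue = [75, 7, 33]
enqueue(47): queue = [75, 7, 33, 47]
dequeue(): queue = [7, 33, 47]
enqueue(55): queue = [7, 33, 47, 55]
enqueue(64): queue = [7, 33, 47, 55, 64]
dequeue(): queue = [33, 47, 55, 64]
dequeue(): queue = [47, 55, 64]
enqueue(47): queue = [47, 55, 64, 47]
dequeue(): queue = [55, 64, 47]

Answer: 55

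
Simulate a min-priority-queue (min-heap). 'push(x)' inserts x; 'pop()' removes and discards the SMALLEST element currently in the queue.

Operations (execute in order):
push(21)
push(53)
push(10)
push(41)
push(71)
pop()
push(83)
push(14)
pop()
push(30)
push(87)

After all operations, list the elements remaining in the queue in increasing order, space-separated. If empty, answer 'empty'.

Answer: 21 30 41 53 71 83 87

Derivation:
push(21): heap contents = [21]
push(53): heap contents = [21, 53]
push(10): heap contents = [10, 21, 53]
push(41): heap contents = [10, 21, 41, 53]
push(71): heap contents = [10, 21, 41, 53, 71]
pop() → 10: heap contents = [21, 41, 53, 71]
push(83): heap contents = [21, 41, 53, 71, 83]
push(14): heap contents = [14, 21, 41, 53, 71, 83]
pop() → 14: heap contents = [21, 41, 53, 71, 83]
push(30): heap contents = [21, 30, 41, 53, 71, 83]
push(87): heap contents = [21, 30, 41, 53, 71, 83, 87]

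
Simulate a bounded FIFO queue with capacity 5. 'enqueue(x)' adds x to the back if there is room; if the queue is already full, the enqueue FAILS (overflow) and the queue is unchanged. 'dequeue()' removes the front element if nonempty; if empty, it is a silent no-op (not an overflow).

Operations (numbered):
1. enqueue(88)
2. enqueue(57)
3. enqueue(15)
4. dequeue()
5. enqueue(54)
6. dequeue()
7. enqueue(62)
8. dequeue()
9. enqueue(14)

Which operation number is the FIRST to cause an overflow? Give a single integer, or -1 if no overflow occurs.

Answer: -1

Derivation:
1. enqueue(88): size=1
2. enqueue(57): size=2
3. enqueue(15): size=3
4. dequeue(): size=2
5. enqueue(54): size=3
6. dequeue(): size=2
7. enqueue(62): size=3
8. dequeue(): size=2
9. enqueue(14): size=3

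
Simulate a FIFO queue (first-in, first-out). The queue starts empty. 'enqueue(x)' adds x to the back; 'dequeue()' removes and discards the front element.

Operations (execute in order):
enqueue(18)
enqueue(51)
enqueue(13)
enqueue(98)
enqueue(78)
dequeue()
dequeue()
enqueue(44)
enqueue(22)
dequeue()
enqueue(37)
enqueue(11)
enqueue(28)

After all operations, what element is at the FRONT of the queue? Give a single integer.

enqueue(18): queue = [18]
enqueue(51): queue = [18, 51]
enqueue(13): queue = [18, 51, 13]
enqueue(98): queue = [18, 51, 13, 98]
enqueue(78): queue = [18, 51, 13, 98, 78]
dequeue(): queue = [51, 13, 98, 78]
dequeue(): queue = [13, 98, 78]
enqueue(44): queue = [13, 98, 78, 44]
enqueue(22): queue = [13, 98, 78, 44, 22]
dequeue(): queue = [98, 78, 44, 22]
enqueue(37): queue = [98, 78, 44, 22, 37]
enqueue(11): queue = [98, 78, 44, 22, 37, 11]
enqueue(28): queue = [98, 78, 44, 22, 37, 11, 28]

Answer: 98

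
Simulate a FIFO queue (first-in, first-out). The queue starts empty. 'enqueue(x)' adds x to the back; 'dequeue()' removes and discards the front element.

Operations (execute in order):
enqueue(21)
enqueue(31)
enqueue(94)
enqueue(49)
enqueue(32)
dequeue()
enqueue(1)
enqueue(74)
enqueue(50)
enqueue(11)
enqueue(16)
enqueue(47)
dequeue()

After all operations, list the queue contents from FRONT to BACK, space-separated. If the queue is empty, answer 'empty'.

enqueue(21): [21]
enqueue(31): [21, 31]
enqueue(94): [21, 31, 94]
enqueue(49): [21, 31, 94, 49]
enqueue(32): [21, 31, 94, 49, 32]
dequeue(): [31, 94, 49, 32]
enqueue(1): [31, 94, 49, 32, 1]
enqueue(74): [31, 94, 49, 32, 1, 74]
enqueue(50): [31, 94, 49, 32, 1, 74, 50]
enqueue(11): [31, 94, 49, 32, 1, 74, 50, 11]
enqueue(16): [31, 94, 49, 32, 1, 74, 50, 11, 16]
enqueue(47): [31, 94, 49, 32, 1, 74, 50, 11, 16, 47]
dequeue(): [94, 49, 32, 1, 74, 50, 11, 16, 47]

Answer: 94 49 32 1 74 50 11 16 47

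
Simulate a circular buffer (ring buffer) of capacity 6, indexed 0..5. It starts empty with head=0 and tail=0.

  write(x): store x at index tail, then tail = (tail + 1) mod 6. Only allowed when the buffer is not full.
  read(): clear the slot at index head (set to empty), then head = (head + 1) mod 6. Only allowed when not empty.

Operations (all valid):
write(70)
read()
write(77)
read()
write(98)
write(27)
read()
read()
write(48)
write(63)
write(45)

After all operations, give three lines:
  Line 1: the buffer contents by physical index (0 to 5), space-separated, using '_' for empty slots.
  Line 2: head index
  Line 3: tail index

Answer: 45 _ _ _ 48 63
4
1

Derivation:
write(70): buf=[70 _ _ _ _ _], head=0, tail=1, size=1
read(): buf=[_ _ _ _ _ _], head=1, tail=1, size=0
write(77): buf=[_ 77 _ _ _ _], head=1, tail=2, size=1
read(): buf=[_ _ _ _ _ _], head=2, tail=2, size=0
write(98): buf=[_ _ 98 _ _ _], head=2, tail=3, size=1
write(27): buf=[_ _ 98 27 _ _], head=2, tail=4, size=2
read(): buf=[_ _ _ 27 _ _], head=3, tail=4, size=1
read(): buf=[_ _ _ _ _ _], head=4, tail=4, size=0
write(48): buf=[_ _ _ _ 48 _], head=4, tail=5, size=1
write(63): buf=[_ _ _ _ 48 63], head=4, tail=0, size=2
write(45): buf=[45 _ _ _ 48 63], head=4, tail=1, size=3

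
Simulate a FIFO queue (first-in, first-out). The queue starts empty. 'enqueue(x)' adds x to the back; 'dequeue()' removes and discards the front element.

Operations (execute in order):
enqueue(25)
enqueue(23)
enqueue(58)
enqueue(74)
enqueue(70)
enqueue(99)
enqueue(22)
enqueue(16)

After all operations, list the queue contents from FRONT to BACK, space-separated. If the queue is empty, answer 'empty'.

enqueue(25): [25]
enqueue(23): [25, 23]
enqueue(58): [25, 23, 58]
enqueue(74): [25, 23, 58, 74]
enqueue(70): [25, 23, 58, 74, 70]
enqueue(99): [25, 23, 58, 74, 70, 99]
enqueue(22): [25, 23, 58, 74, 70, 99, 22]
enqueue(16): [25, 23, 58, 74, 70, 99, 22, 16]

Answer: 25 23 58 74 70 99 22 16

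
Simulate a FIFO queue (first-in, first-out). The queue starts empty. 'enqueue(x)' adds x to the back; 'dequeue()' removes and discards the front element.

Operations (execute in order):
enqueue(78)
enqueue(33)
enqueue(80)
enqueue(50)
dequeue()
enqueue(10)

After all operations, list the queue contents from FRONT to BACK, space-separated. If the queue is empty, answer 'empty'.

Answer: 33 80 50 10

Derivation:
enqueue(78): [78]
enqueue(33): [78, 33]
enqueue(80): [78, 33, 80]
enqueue(50): [78, 33, 80, 50]
dequeue(): [33, 80, 50]
enqueue(10): [33, 80, 50, 10]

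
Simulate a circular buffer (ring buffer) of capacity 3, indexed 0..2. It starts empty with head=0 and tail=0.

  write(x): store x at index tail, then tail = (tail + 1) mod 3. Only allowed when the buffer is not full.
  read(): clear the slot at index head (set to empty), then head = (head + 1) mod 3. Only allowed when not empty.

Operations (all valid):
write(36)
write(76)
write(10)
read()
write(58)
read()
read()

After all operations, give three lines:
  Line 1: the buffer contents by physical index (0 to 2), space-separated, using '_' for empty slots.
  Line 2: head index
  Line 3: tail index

Answer: 58 _ _
0
1

Derivation:
write(36): buf=[36 _ _], head=0, tail=1, size=1
write(76): buf=[36 76 _], head=0, tail=2, size=2
write(10): buf=[36 76 10], head=0, tail=0, size=3
read(): buf=[_ 76 10], head=1, tail=0, size=2
write(58): buf=[58 76 10], head=1, tail=1, size=3
read(): buf=[58 _ 10], head=2, tail=1, size=2
read(): buf=[58 _ _], head=0, tail=1, size=1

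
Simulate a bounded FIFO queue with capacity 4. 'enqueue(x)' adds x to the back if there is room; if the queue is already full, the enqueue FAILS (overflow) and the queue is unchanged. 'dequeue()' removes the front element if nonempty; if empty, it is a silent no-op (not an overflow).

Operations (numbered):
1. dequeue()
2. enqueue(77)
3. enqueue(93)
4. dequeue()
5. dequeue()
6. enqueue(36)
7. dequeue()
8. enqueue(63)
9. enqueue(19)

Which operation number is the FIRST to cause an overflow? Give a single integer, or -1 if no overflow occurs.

1. dequeue(): empty, no-op, size=0
2. enqueue(77): size=1
3. enqueue(93): size=2
4. dequeue(): size=1
5. dequeue(): size=0
6. enqueue(36): size=1
7. dequeue(): size=0
8. enqueue(63): size=1
9. enqueue(19): size=2

Answer: -1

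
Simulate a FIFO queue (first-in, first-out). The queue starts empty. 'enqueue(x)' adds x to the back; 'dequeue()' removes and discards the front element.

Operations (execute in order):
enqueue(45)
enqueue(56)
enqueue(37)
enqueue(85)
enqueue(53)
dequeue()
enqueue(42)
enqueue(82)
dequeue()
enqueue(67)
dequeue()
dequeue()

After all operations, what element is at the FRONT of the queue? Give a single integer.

Answer: 53

Derivation:
enqueue(45): queue = [45]
enqueue(56): queue = [45, 56]
enqueue(37): queue = [45, 56, 37]
enqueue(85): queue = [45, 56, 37, 85]
enqueue(53): queue = [45, 56, 37, 85, 53]
dequeue(): queue = [56, 37, 85, 53]
enqueue(42): queue = [56, 37, 85, 53, 42]
enqueue(82): queue = [56, 37, 85, 53, 42, 82]
dequeue(): queue = [37, 85, 53, 42, 82]
enqueue(67): queue = [37, 85, 53, 42, 82, 67]
dequeue(): queue = [85, 53, 42, 82, 67]
dequeue(): queue = [53, 42, 82, 67]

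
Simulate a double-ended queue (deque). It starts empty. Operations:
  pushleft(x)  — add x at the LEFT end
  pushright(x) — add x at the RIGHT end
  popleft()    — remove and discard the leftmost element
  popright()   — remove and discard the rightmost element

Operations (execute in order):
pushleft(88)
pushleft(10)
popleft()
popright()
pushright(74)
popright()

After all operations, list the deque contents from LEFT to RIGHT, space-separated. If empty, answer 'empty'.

Answer: empty

Derivation:
pushleft(88): [88]
pushleft(10): [10, 88]
popleft(): [88]
popright(): []
pushright(74): [74]
popright(): []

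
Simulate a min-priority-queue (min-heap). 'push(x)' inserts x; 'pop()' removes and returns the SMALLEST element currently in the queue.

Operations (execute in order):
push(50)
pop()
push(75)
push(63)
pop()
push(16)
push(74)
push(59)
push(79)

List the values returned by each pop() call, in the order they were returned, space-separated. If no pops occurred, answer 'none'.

push(50): heap contents = [50]
pop() → 50: heap contents = []
push(75): heap contents = [75]
push(63): heap contents = [63, 75]
pop() → 63: heap contents = [75]
push(16): heap contents = [16, 75]
push(74): heap contents = [16, 74, 75]
push(59): heap contents = [16, 59, 74, 75]
push(79): heap contents = [16, 59, 74, 75, 79]

Answer: 50 63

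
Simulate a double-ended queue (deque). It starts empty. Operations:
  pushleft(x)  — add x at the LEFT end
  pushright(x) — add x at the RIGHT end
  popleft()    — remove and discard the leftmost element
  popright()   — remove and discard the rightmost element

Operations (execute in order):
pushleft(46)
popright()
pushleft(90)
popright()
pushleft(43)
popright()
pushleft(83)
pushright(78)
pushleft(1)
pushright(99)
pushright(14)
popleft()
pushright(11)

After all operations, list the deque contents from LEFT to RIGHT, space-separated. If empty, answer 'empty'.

pushleft(46): [46]
popright(): []
pushleft(90): [90]
popright(): []
pushleft(43): [43]
popright(): []
pushleft(83): [83]
pushright(78): [83, 78]
pushleft(1): [1, 83, 78]
pushright(99): [1, 83, 78, 99]
pushright(14): [1, 83, 78, 99, 14]
popleft(): [83, 78, 99, 14]
pushright(11): [83, 78, 99, 14, 11]

Answer: 83 78 99 14 11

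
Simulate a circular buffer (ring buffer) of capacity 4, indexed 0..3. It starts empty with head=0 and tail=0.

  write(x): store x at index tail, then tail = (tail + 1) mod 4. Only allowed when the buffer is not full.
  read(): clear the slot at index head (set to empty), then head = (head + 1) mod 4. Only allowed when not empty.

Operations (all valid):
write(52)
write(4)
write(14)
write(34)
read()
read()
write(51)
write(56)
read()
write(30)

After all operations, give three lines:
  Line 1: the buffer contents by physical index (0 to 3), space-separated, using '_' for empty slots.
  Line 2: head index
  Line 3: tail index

write(52): buf=[52 _ _ _], head=0, tail=1, size=1
write(4): buf=[52 4 _ _], head=0, tail=2, size=2
write(14): buf=[52 4 14 _], head=0, tail=3, size=3
write(34): buf=[52 4 14 34], head=0, tail=0, size=4
read(): buf=[_ 4 14 34], head=1, tail=0, size=3
read(): buf=[_ _ 14 34], head=2, tail=0, size=2
write(51): buf=[51 _ 14 34], head=2, tail=1, size=3
write(56): buf=[51 56 14 34], head=2, tail=2, size=4
read(): buf=[51 56 _ 34], head=3, tail=2, size=3
write(30): buf=[51 56 30 34], head=3, tail=3, size=4

Answer: 51 56 30 34
3
3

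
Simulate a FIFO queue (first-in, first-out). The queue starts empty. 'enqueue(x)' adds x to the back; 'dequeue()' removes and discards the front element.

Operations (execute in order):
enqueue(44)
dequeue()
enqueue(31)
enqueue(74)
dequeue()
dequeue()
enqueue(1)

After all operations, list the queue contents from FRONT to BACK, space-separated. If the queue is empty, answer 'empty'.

enqueue(44): [44]
dequeue(): []
enqueue(31): [31]
enqueue(74): [31, 74]
dequeue(): [74]
dequeue(): []
enqueue(1): [1]

Answer: 1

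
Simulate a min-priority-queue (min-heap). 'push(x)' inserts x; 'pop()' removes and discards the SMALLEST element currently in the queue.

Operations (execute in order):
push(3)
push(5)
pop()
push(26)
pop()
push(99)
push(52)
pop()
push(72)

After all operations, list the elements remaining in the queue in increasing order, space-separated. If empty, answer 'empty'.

push(3): heap contents = [3]
push(5): heap contents = [3, 5]
pop() → 3: heap contents = [5]
push(26): heap contents = [5, 26]
pop() → 5: heap contents = [26]
push(99): heap contents = [26, 99]
push(52): heap contents = [26, 52, 99]
pop() → 26: heap contents = [52, 99]
push(72): heap contents = [52, 72, 99]

Answer: 52 72 99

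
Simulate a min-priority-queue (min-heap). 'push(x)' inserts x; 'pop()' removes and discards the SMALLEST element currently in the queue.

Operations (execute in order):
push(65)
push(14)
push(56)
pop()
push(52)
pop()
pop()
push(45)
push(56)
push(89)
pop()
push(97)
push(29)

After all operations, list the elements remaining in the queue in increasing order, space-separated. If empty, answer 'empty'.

Answer: 29 56 65 89 97

Derivation:
push(65): heap contents = [65]
push(14): heap contents = [14, 65]
push(56): heap contents = [14, 56, 65]
pop() → 14: heap contents = [56, 65]
push(52): heap contents = [52, 56, 65]
pop() → 52: heap contents = [56, 65]
pop() → 56: heap contents = [65]
push(45): heap contents = [45, 65]
push(56): heap contents = [45, 56, 65]
push(89): heap contents = [45, 56, 65, 89]
pop() → 45: heap contents = [56, 65, 89]
push(97): heap contents = [56, 65, 89, 97]
push(29): heap contents = [29, 56, 65, 89, 97]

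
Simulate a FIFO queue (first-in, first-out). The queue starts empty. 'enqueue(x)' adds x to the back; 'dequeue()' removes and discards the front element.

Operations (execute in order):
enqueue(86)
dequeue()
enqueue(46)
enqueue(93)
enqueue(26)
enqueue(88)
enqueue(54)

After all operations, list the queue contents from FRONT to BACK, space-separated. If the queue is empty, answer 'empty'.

enqueue(86): [86]
dequeue(): []
enqueue(46): [46]
enqueue(93): [46, 93]
enqueue(26): [46, 93, 26]
enqueue(88): [46, 93, 26, 88]
enqueue(54): [46, 93, 26, 88, 54]

Answer: 46 93 26 88 54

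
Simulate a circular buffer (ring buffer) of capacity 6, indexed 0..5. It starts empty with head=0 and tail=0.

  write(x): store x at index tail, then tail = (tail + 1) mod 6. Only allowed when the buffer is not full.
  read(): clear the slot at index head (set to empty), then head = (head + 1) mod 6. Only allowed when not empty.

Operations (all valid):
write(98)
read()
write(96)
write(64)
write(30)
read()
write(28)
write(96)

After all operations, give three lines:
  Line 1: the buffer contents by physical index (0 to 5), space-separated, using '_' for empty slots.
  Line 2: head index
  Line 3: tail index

Answer: _ _ 64 30 28 96
2
0

Derivation:
write(98): buf=[98 _ _ _ _ _], head=0, tail=1, size=1
read(): buf=[_ _ _ _ _ _], head=1, tail=1, size=0
write(96): buf=[_ 96 _ _ _ _], head=1, tail=2, size=1
write(64): buf=[_ 96 64 _ _ _], head=1, tail=3, size=2
write(30): buf=[_ 96 64 30 _ _], head=1, tail=4, size=3
read(): buf=[_ _ 64 30 _ _], head=2, tail=4, size=2
write(28): buf=[_ _ 64 30 28 _], head=2, tail=5, size=3
write(96): buf=[_ _ 64 30 28 96], head=2, tail=0, size=4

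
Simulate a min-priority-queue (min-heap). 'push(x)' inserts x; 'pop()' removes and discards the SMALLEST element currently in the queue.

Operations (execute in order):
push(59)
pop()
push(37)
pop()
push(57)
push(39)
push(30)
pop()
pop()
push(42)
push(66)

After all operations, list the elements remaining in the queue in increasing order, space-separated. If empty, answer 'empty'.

Answer: 42 57 66

Derivation:
push(59): heap contents = [59]
pop() → 59: heap contents = []
push(37): heap contents = [37]
pop() → 37: heap contents = []
push(57): heap contents = [57]
push(39): heap contents = [39, 57]
push(30): heap contents = [30, 39, 57]
pop() → 30: heap contents = [39, 57]
pop() → 39: heap contents = [57]
push(42): heap contents = [42, 57]
push(66): heap contents = [42, 57, 66]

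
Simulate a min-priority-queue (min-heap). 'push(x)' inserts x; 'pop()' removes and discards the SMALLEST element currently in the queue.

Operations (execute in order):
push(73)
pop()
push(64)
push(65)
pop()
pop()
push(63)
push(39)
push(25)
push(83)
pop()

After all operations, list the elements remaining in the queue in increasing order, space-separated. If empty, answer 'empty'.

Answer: 39 63 83

Derivation:
push(73): heap contents = [73]
pop() → 73: heap contents = []
push(64): heap contents = [64]
push(65): heap contents = [64, 65]
pop() → 64: heap contents = [65]
pop() → 65: heap contents = []
push(63): heap contents = [63]
push(39): heap contents = [39, 63]
push(25): heap contents = [25, 39, 63]
push(83): heap contents = [25, 39, 63, 83]
pop() → 25: heap contents = [39, 63, 83]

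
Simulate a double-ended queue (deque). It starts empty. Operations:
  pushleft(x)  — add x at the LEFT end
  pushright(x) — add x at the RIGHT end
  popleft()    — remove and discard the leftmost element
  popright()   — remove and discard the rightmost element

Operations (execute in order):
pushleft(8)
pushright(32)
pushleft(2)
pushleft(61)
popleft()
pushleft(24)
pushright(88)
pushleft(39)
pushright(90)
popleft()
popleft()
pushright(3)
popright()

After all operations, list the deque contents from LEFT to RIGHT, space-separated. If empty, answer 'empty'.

pushleft(8): [8]
pushright(32): [8, 32]
pushleft(2): [2, 8, 32]
pushleft(61): [61, 2, 8, 32]
popleft(): [2, 8, 32]
pushleft(24): [24, 2, 8, 32]
pushright(88): [24, 2, 8, 32, 88]
pushleft(39): [39, 24, 2, 8, 32, 88]
pushright(90): [39, 24, 2, 8, 32, 88, 90]
popleft(): [24, 2, 8, 32, 88, 90]
popleft(): [2, 8, 32, 88, 90]
pushright(3): [2, 8, 32, 88, 90, 3]
popright(): [2, 8, 32, 88, 90]

Answer: 2 8 32 88 90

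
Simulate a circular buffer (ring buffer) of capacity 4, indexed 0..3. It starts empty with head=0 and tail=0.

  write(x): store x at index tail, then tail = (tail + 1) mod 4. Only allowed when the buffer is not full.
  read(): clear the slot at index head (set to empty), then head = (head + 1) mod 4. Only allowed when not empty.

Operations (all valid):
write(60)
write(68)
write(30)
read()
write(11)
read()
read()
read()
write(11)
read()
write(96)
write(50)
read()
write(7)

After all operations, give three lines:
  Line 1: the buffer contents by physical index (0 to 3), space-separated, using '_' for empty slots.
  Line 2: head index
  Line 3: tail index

Answer: _ _ 50 7
2
0

Derivation:
write(60): buf=[60 _ _ _], head=0, tail=1, size=1
write(68): buf=[60 68 _ _], head=0, tail=2, size=2
write(30): buf=[60 68 30 _], head=0, tail=3, size=3
read(): buf=[_ 68 30 _], head=1, tail=3, size=2
write(11): buf=[_ 68 30 11], head=1, tail=0, size=3
read(): buf=[_ _ 30 11], head=2, tail=0, size=2
read(): buf=[_ _ _ 11], head=3, tail=0, size=1
read(): buf=[_ _ _ _], head=0, tail=0, size=0
write(11): buf=[11 _ _ _], head=0, tail=1, size=1
read(): buf=[_ _ _ _], head=1, tail=1, size=0
write(96): buf=[_ 96 _ _], head=1, tail=2, size=1
write(50): buf=[_ 96 50 _], head=1, tail=3, size=2
read(): buf=[_ _ 50 _], head=2, tail=3, size=1
write(7): buf=[_ _ 50 7], head=2, tail=0, size=2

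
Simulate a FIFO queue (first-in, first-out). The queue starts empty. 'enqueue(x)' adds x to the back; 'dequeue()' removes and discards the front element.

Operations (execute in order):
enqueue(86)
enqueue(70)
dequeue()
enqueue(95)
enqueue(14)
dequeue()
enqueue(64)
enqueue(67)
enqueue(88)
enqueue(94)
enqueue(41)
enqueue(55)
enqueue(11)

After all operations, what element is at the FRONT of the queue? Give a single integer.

Answer: 95

Derivation:
enqueue(86): queue = [86]
enqueue(70): queue = [86, 70]
dequeue(): queue = [70]
enqueue(95): queue = [70, 95]
enqueue(14): queue = [70, 95, 14]
dequeue(): queue = [95, 14]
enqueue(64): queue = [95, 14, 64]
enqueue(67): queue = [95, 14, 64, 67]
enqueue(88): queue = [95, 14, 64, 67, 88]
enqueue(94): queue = [95, 14, 64, 67, 88, 94]
enqueue(41): queue = [95, 14, 64, 67, 88, 94, 41]
enqueue(55): queue = [95, 14, 64, 67, 88, 94, 41, 55]
enqueue(11): queue = [95, 14, 64, 67, 88, 94, 41, 55, 11]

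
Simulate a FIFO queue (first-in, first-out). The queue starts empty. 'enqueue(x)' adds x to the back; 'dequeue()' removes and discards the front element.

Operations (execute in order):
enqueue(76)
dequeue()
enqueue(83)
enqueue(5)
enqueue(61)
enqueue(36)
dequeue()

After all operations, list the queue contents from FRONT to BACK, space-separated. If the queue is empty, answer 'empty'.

Answer: 5 61 36

Derivation:
enqueue(76): [76]
dequeue(): []
enqueue(83): [83]
enqueue(5): [83, 5]
enqueue(61): [83, 5, 61]
enqueue(36): [83, 5, 61, 36]
dequeue(): [5, 61, 36]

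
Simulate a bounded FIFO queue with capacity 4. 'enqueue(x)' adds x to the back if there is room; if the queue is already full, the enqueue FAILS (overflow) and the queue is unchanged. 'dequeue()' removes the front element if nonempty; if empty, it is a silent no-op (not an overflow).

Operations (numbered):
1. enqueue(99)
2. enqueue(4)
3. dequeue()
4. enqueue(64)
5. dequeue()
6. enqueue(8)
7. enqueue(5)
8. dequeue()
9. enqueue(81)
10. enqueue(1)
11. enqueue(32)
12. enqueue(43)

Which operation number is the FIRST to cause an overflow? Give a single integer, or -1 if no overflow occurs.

1. enqueue(99): size=1
2. enqueue(4): size=2
3. dequeue(): size=1
4. enqueue(64): size=2
5. dequeue(): size=1
6. enqueue(8): size=2
7. enqueue(5): size=3
8. dequeue(): size=2
9. enqueue(81): size=3
10. enqueue(1): size=4
11. enqueue(32): size=4=cap → OVERFLOW (fail)
12. enqueue(43): size=4=cap → OVERFLOW (fail)

Answer: 11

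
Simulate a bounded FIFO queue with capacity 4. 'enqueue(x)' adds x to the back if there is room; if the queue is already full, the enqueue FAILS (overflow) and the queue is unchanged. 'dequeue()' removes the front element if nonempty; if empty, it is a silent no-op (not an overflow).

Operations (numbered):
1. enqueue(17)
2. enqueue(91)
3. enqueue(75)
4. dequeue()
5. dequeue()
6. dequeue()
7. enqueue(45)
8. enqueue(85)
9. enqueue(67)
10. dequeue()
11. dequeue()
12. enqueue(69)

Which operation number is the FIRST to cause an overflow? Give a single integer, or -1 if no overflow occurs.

1. enqueue(17): size=1
2. enqueue(91): size=2
3. enqueue(75): size=3
4. dequeue(): size=2
5. dequeue(): size=1
6. dequeue(): size=0
7. enqueue(45): size=1
8. enqueue(85): size=2
9. enqueue(67): size=3
10. dequeue(): size=2
11. dequeue(): size=1
12. enqueue(69): size=2

Answer: -1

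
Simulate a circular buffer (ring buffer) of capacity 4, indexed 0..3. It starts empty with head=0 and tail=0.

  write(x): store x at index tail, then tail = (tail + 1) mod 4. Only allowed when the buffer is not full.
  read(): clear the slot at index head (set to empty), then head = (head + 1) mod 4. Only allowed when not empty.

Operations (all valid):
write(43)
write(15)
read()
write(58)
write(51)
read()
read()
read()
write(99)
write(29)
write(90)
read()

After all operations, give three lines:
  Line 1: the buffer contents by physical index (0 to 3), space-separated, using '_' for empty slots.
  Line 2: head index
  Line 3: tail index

Answer: _ 29 90 _
1
3

Derivation:
write(43): buf=[43 _ _ _], head=0, tail=1, size=1
write(15): buf=[43 15 _ _], head=0, tail=2, size=2
read(): buf=[_ 15 _ _], head=1, tail=2, size=1
write(58): buf=[_ 15 58 _], head=1, tail=3, size=2
write(51): buf=[_ 15 58 51], head=1, tail=0, size=3
read(): buf=[_ _ 58 51], head=2, tail=0, size=2
read(): buf=[_ _ _ 51], head=3, tail=0, size=1
read(): buf=[_ _ _ _], head=0, tail=0, size=0
write(99): buf=[99 _ _ _], head=0, tail=1, size=1
write(29): buf=[99 29 _ _], head=0, tail=2, size=2
write(90): buf=[99 29 90 _], head=0, tail=3, size=3
read(): buf=[_ 29 90 _], head=1, tail=3, size=2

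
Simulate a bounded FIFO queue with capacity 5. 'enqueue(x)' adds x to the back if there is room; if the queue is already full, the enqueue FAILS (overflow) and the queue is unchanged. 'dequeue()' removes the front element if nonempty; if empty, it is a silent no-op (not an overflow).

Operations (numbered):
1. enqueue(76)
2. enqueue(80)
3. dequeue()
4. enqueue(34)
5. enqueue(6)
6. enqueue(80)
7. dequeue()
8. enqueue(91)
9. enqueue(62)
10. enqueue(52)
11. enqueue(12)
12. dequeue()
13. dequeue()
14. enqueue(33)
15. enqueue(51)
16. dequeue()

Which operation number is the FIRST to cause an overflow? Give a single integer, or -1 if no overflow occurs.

1. enqueue(76): size=1
2. enqueue(80): size=2
3. dequeue(): size=1
4. enqueue(34): size=2
5. enqueue(6): size=3
6. enqueue(80): size=4
7. dequeue(): size=3
8. enqueue(91): size=4
9. enqueue(62): size=5
10. enqueue(52): size=5=cap → OVERFLOW (fail)
11. enqueue(12): size=5=cap → OVERFLOW (fail)
12. dequeue(): size=4
13. dequeue(): size=3
14. enqueue(33): size=4
15. enqueue(51): size=5
16. dequeue(): size=4

Answer: 10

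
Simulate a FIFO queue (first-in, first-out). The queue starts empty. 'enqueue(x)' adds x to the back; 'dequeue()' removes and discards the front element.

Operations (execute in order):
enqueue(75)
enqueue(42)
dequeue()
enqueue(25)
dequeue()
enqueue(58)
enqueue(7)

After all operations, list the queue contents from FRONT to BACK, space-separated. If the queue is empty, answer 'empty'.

Answer: 25 58 7

Derivation:
enqueue(75): [75]
enqueue(42): [75, 42]
dequeue(): [42]
enqueue(25): [42, 25]
dequeue(): [25]
enqueue(58): [25, 58]
enqueue(7): [25, 58, 7]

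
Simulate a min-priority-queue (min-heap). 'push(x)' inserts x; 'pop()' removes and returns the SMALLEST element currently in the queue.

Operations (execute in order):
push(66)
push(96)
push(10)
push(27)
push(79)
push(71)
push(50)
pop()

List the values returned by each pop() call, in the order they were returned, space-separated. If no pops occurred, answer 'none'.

push(66): heap contents = [66]
push(96): heap contents = [66, 96]
push(10): heap contents = [10, 66, 96]
push(27): heap contents = [10, 27, 66, 96]
push(79): heap contents = [10, 27, 66, 79, 96]
push(71): heap contents = [10, 27, 66, 71, 79, 96]
push(50): heap contents = [10, 27, 50, 66, 71, 79, 96]
pop() → 10: heap contents = [27, 50, 66, 71, 79, 96]

Answer: 10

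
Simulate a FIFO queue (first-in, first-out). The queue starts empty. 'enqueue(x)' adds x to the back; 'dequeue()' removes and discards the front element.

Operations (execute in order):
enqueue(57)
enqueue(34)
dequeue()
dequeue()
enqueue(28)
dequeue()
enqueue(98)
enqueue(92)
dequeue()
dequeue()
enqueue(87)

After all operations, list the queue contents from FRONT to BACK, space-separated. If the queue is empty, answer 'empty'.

enqueue(57): [57]
enqueue(34): [57, 34]
dequeue(): [34]
dequeue(): []
enqueue(28): [28]
dequeue(): []
enqueue(98): [98]
enqueue(92): [98, 92]
dequeue(): [92]
dequeue(): []
enqueue(87): [87]

Answer: 87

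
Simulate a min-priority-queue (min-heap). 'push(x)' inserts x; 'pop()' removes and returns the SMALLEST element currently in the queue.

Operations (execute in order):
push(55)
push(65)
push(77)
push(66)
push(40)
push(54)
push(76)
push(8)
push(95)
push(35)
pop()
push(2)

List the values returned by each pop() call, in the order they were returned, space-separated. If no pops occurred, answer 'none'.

Answer: 8

Derivation:
push(55): heap contents = [55]
push(65): heap contents = [55, 65]
push(77): heap contents = [55, 65, 77]
push(66): heap contents = [55, 65, 66, 77]
push(40): heap contents = [40, 55, 65, 66, 77]
push(54): heap contents = [40, 54, 55, 65, 66, 77]
push(76): heap contents = [40, 54, 55, 65, 66, 76, 77]
push(8): heap contents = [8, 40, 54, 55, 65, 66, 76, 77]
push(95): heap contents = [8, 40, 54, 55, 65, 66, 76, 77, 95]
push(35): heap contents = [8, 35, 40, 54, 55, 65, 66, 76, 77, 95]
pop() → 8: heap contents = [35, 40, 54, 55, 65, 66, 76, 77, 95]
push(2): heap contents = [2, 35, 40, 54, 55, 65, 66, 76, 77, 95]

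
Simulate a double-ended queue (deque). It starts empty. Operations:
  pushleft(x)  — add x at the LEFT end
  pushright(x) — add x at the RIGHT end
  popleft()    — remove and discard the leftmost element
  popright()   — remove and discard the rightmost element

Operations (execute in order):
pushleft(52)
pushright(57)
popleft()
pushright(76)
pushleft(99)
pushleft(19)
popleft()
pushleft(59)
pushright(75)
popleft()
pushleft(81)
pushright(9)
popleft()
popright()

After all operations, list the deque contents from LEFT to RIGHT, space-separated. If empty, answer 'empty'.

Answer: 99 57 76 75

Derivation:
pushleft(52): [52]
pushright(57): [52, 57]
popleft(): [57]
pushright(76): [57, 76]
pushleft(99): [99, 57, 76]
pushleft(19): [19, 99, 57, 76]
popleft(): [99, 57, 76]
pushleft(59): [59, 99, 57, 76]
pushright(75): [59, 99, 57, 76, 75]
popleft(): [99, 57, 76, 75]
pushleft(81): [81, 99, 57, 76, 75]
pushright(9): [81, 99, 57, 76, 75, 9]
popleft(): [99, 57, 76, 75, 9]
popright(): [99, 57, 76, 75]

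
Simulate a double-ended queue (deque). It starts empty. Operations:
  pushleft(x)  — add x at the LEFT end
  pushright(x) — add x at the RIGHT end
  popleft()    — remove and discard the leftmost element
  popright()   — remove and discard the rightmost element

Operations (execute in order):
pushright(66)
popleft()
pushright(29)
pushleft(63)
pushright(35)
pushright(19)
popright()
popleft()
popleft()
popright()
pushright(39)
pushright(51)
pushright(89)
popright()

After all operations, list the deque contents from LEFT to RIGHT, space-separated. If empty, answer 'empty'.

pushright(66): [66]
popleft(): []
pushright(29): [29]
pushleft(63): [63, 29]
pushright(35): [63, 29, 35]
pushright(19): [63, 29, 35, 19]
popright(): [63, 29, 35]
popleft(): [29, 35]
popleft(): [35]
popright(): []
pushright(39): [39]
pushright(51): [39, 51]
pushright(89): [39, 51, 89]
popright(): [39, 51]

Answer: 39 51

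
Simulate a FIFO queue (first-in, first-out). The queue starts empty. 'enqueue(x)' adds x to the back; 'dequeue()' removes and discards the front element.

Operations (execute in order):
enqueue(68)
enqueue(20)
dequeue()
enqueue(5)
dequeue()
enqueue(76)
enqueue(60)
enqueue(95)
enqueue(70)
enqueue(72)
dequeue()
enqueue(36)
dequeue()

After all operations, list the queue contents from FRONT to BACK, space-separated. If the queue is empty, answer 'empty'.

Answer: 60 95 70 72 36

Derivation:
enqueue(68): [68]
enqueue(20): [68, 20]
dequeue(): [20]
enqueue(5): [20, 5]
dequeue(): [5]
enqueue(76): [5, 76]
enqueue(60): [5, 76, 60]
enqueue(95): [5, 76, 60, 95]
enqueue(70): [5, 76, 60, 95, 70]
enqueue(72): [5, 76, 60, 95, 70, 72]
dequeue(): [76, 60, 95, 70, 72]
enqueue(36): [76, 60, 95, 70, 72, 36]
dequeue(): [60, 95, 70, 72, 36]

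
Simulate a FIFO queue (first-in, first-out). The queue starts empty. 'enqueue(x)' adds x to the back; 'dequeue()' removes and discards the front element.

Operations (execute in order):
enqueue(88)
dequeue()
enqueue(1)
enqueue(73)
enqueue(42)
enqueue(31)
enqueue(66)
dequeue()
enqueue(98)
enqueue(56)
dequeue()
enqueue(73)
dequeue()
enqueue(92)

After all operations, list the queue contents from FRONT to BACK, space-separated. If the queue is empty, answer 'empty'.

Answer: 31 66 98 56 73 92

Derivation:
enqueue(88): [88]
dequeue(): []
enqueue(1): [1]
enqueue(73): [1, 73]
enqueue(42): [1, 73, 42]
enqueue(31): [1, 73, 42, 31]
enqueue(66): [1, 73, 42, 31, 66]
dequeue(): [73, 42, 31, 66]
enqueue(98): [73, 42, 31, 66, 98]
enqueue(56): [73, 42, 31, 66, 98, 56]
dequeue(): [42, 31, 66, 98, 56]
enqueue(73): [42, 31, 66, 98, 56, 73]
dequeue(): [31, 66, 98, 56, 73]
enqueue(92): [31, 66, 98, 56, 73, 92]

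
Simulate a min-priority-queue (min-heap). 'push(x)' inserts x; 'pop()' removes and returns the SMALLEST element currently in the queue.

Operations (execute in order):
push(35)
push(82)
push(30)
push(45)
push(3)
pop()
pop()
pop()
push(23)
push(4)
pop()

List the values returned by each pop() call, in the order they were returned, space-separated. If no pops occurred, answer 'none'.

Answer: 3 30 35 4

Derivation:
push(35): heap contents = [35]
push(82): heap contents = [35, 82]
push(30): heap contents = [30, 35, 82]
push(45): heap contents = [30, 35, 45, 82]
push(3): heap contents = [3, 30, 35, 45, 82]
pop() → 3: heap contents = [30, 35, 45, 82]
pop() → 30: heap contents = [35, 45, 82]
pop() → 35: heap contents = [45, 82]
push(23): heap contents = [23, 45, 82]
push(4): heap contents = [4, 23, 45, 82]
pop() → 4: heap contents = [23, 45, 82]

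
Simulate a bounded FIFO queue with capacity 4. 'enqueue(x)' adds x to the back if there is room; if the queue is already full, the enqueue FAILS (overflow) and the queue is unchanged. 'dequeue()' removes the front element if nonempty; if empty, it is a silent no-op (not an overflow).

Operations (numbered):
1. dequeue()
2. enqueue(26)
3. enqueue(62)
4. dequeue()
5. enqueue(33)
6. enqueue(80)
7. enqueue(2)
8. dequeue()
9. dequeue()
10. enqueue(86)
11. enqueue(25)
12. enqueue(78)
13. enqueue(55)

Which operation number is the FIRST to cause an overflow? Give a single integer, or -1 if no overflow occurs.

1. dequeue(): empty, no-op, size=0
2. enqueue(26): size=1
3. enqueue(62): size=2
4. dequeue(): size=1
5. enqueue(33): size=2
6. enqueue(80): size=3
7. enqueue(2): size=4
8. dequeue(): size=3
9. dequeue(): size=2
10. enqueue(86): size=3
11. enqueue(25): size=4
12. enqueue(78): size=4=cap → OVERFLOW (fail)
13. enqueue(55): size=4=cap → OVERFLOW (fail)

Answer: 12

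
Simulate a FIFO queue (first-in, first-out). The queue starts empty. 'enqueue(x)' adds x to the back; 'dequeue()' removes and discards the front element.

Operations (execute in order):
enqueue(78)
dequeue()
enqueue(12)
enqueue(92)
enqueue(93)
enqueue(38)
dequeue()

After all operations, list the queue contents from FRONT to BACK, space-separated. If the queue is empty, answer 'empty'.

enqueue(78): [78]
dequeue(): []
enqueue(12): [12]
enqueue(92): [12, 92]
enqueue(93): [12, 92, 93]
enqueue(38): [12, 92, 93, 38]
dequeue(): [92, 93, 38]

Answer: 92 93 38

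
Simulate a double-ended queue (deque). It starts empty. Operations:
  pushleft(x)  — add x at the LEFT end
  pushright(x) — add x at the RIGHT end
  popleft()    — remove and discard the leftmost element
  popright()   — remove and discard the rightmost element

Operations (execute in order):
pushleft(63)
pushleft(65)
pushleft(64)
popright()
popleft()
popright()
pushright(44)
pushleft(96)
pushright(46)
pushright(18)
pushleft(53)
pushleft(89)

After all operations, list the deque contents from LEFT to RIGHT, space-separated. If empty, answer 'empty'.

Answer: 89 53 96 44 46 18

Derivation:
pushleft(63): [63]
pushleft(65): [65, 63]
pushleft(64): [64, 65, 63]
popright(): [64, 65]
popleft(): [65]
popright(): []
pushright(44): [44]
pushleft(96): [96, 44]
pushright(46): [96, 44, 46]
pushright(18): [96, 44, 46, 18]
pushleft(53): [53, 96, 44, 46, 18]
pushleft(89): [89, 53, 96, 44, 46, 18]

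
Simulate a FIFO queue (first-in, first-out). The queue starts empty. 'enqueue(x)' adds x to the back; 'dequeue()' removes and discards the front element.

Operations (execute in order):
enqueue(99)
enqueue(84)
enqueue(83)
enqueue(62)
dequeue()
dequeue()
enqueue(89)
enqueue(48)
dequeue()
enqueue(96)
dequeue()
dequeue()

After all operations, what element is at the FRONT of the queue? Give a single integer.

enqueue(99): queue = [99]
enqueue(84): queue = [99, 84]
enqueue(83): queue = [99, 84, 83]
enqueue(62): queue = [99, 84, 83, 62]
dequeue(): queue = [84, 83, 62]
dequeue(): queue = [83, 62]
enqueue(89): queue = [83, 62, 89]
enqueue(48): queue = [83, 62, 89, 48]
dequeue(): queue = [62, 89, 48]
enqueue(96): queue = [62, 89, 48, 96]
dequeue(): queue = [89, 48, 96]
dequeue(): queue = [48, 96]

Answer: 48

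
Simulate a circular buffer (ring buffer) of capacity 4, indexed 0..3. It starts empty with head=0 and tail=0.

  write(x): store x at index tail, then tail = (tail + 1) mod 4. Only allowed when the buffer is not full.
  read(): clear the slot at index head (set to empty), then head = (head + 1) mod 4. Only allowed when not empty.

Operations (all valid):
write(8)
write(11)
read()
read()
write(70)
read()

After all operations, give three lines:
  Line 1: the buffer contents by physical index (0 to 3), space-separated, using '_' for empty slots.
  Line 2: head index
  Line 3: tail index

Answer: _ _ _ _
3
3

Derivation:
write(8): buf=[8 _ _ _], head=0, tail=1, size=1
write(11): buf=[8 11 _ _], head=0, tail=2, size=2
read(): buf=[_ 11 _ _], head=1, tail=2, size=1
read(): buf=[_ _ _ _], head=2, tail=2, size=0
write(70): buf=[_ _ 70 _], head=2, tail=3, size=1
read(): buf=[_ _ _ _], head=3, tail=3, size=0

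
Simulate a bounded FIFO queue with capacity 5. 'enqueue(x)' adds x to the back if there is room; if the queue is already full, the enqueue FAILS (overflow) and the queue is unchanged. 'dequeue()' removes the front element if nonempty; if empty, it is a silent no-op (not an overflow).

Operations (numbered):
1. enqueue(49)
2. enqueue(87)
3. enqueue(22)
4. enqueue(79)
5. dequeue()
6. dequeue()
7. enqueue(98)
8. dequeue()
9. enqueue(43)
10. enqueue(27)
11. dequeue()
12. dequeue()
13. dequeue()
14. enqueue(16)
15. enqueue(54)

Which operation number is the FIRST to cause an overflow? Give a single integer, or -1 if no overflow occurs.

1. enqueue(49): size=1
2. enqueue(87): size=2
3. enqueue(22): size=3
4. enqueue(79): size=4
5. dequeue(): size=3
6. dequeue(): size=2
7. enqueue(98): size=3
8. dequeue(): size=2
9. enqueue(43): size=3
10. enqueue(27): size=4
11. dequeue(): size=3
12. dequeue(): size=2
13. dequeue(): size=1
14. enqueue(16): size=2
15. enqueue(54): size=3

Answer: -1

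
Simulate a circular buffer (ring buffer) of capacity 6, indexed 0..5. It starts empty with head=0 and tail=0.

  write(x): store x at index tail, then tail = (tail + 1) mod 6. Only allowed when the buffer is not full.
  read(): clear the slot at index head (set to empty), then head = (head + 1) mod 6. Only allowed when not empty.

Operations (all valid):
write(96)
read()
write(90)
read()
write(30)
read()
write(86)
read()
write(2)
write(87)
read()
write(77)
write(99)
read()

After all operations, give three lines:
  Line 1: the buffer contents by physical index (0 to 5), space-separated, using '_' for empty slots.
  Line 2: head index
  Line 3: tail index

write(96): buf=[96 _ _ _ _ _], head=0, tail=1, size=1
read(): buf=[_ _ _ _ _ _], head=1, tail=1, size=0
write(90): buf=[_ 90 _ _ _ _], head=1, tail=2, size=1
read(): buf=[_ _ _ _ _ _], head=2, tail=2, size=0
write(30): buf=[_ _ 30 _ _ _], head=2, tail=3, size=1
read(): buf=[_ _ _ _ _ _], head=3, tail=3, size=0
write(86): buf=[_ _ _ 86 _ _], head=3, tail=4, size=1
read(): buf=[_ _ _ _ _ _], head=4, tail=4, size=0
write(2): buf=[_ _ _ _ 2 _], head=4, tail=5, size=1
write(87): buf=[_ _ _ _ 2 87], head=4, tail=0, size=2
read(): buf=[_ _ _ _ _ 87], head=5, tail=0, size=1
write(77): buf=[77 _ _ _ _ 87], head=5, tail=1, size=2
write(99): buf=[77 99 _ _ _ 87], head=5, tail=2, size=3
read(): buf=[77 99 _ _ _ _], head=0, tail=2, size=2

Answer: 77 99 _ _ _ _
0
2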